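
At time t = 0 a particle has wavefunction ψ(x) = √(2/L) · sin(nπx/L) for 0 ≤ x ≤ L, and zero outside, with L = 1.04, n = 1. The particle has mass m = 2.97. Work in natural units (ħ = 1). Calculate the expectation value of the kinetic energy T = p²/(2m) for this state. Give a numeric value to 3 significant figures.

T = −(ħ²/2m) d²/dx², so ⟨T⟩ = −(ħ²/2m) ∫ ψ*·ψ'' dx; with m = 2.97.
d/dx sin(nπx/L) = (nπ/L)·cos(nπx/L) and d²/dx² sin(nπx/L) = −(nπ/L)²·sin(nπx/L); on 0 ≤ x ≤ L, ∫sin²(nπx/L) dx = L/2 and ∫sin(nπx/L)·cos(nπx/L) dx = 0.
⟨T⟩ = 1.5362.

1.54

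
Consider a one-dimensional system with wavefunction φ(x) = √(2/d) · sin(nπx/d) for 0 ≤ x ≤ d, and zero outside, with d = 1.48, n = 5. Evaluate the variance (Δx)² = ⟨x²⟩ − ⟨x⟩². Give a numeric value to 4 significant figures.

0.1781

Compute ⟨x⟩ and ⟨x²⟩ separately, then (Δx)² = ⟨x²⟩ − ⟨x⟩².
With sin²θ = (1 − cos2θ)/2 on 0 ≤ x ≤ d: ∫sin²(nπx/d) dx = d/2, ∫x·sin²(nπx/d) dx = d²/4, ∫x²·sin²(nπx/d) dx = d³·(1/6 − 1/(4n²π²)); higher powers xᵏ the same way, integrating xᵏ·cos(2nπx/d) by parts.
⟨x⟩ = 0.74000 and ⟨x²⟩ = 0.72569.
(Δx)² = 0.72569 − (0.74000)² = 0.17809.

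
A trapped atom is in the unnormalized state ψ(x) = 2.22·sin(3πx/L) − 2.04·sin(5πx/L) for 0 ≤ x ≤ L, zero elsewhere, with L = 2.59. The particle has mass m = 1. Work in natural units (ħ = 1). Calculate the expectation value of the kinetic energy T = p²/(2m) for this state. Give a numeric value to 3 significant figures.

T = −(ħ²/2m) d²/dx², so ⟨T⟩ = −(ħ²/2m) ∫ ψ*·ψ'' dx / ∫|ψ|² dx; with m = 1.
d²/dx² sin(jπx/L) = −(jπ/L)²·sin(jπx/L); on 0 ≤ x ≤ L, ∫sin²(jπx/L) dx = L/2 and ∫sin(jπx/L)·sin(lπx/L) dx = 0 for j ≠ l, so only diagonal terms survive in ∫|ψ|² and ∫ψ·ψ″; ∫ψ·ψ′ dx = [ψ²/2] between the walls = 0.
State is unnormalized: ∫|ψ|² dx = 11.772, and ∫ψ*·(−ħ²/2m · ψ'') dx = 141.37, so ⟨T⟩ = 141.37 / 11.772.
⟨T⟩ = 12.010.

12.0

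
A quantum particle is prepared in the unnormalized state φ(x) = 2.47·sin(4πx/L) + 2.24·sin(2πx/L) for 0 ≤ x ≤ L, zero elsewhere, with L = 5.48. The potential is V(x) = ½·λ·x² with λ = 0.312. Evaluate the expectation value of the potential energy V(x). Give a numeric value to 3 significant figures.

⟨V⟩ = ∫ V(x)·|φ|² dx / ∫|φ|² dx.
On 0 ≤ x ≤ L (j ≠ l): ∫sin²(jπx/L) dx = L/2, ∫sin(jπx/L)·sin(lπx/L) dx = 0; diagonal moments ∫x·sin²(jπx/L) dx = L²/4, ∫x²·sin²(jπx/L) dx = L³·(1/6 − 1/(4j²π²)); cross terms ∫x·sin(jπx/L)·sin(lπx/L) dx = 0 for j + l even and −4jlL²/(π²(j² − l²)²) for j + l odd, ∫x²·sin(jπx/L)·sin(lπx/L) dx = (−1)^(j+l)·4jlL³/(π²(j² − l²)²); higher powers the same way via product-to-sum and parts.
State is unnormalized: ∫|φ|² dx = 30.465, and ∫φ*·V(x)·φ dx = 52.906, so ⟨V⟩ = 52.906 / 30.465.
⟨V⟩ = 1.7366.

1.74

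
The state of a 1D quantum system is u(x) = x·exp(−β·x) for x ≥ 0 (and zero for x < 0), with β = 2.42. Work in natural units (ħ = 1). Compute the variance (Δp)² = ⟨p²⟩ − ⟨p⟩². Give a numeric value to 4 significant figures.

5.856

Compute ⟨p⟩ and ⟨p²⟩ separately; (Δp)² = ⟨p²⟩ − ⟨p⟩².
Differentiate x·exp(−β·x) with the product rule; every integrand then reduces to terms xʲ·e^(−2βx) on [0, ∞), with ∫₀^∞ xʲ·e^(−2βx) dx = j!/(2β)^(j+1).
Normalization: ∫|u|² dx = 0.017640.
⟨p⟩ = 0.0000 and ⟨p²⟩ = 5.8564.
(Δp)² = 5.8564 − (0.0000)² = 5.8564.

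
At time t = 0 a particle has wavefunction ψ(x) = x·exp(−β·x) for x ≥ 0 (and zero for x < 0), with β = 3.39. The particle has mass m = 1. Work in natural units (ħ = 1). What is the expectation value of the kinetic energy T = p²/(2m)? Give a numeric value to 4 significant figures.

T = −(ħ²/2m) d²/dx², so ⟨T⟩ = −(ħ²/2m) ∫ ψ*·ψ'' dx / ∫|ψ|² dx; with m = 1.
Differentiate x·exp(−β·x) with the product rule; every integrand then reduces to terms xʲ·e^(−2βx) on [0, ∞), with ∫₀^∞ xʲ·e^(−2βx) dx = j!/(2β)^(j+1).
State is unnormalized: ∫|ψ|² dx = 0.0064171, and ∫ψ*·(−ħ²/2m · ψ'') dx = 0.036873, so ⟨T⟩ = 0.036873 / 0.0064171.
⟨T⟩ = 5.7461.

5.746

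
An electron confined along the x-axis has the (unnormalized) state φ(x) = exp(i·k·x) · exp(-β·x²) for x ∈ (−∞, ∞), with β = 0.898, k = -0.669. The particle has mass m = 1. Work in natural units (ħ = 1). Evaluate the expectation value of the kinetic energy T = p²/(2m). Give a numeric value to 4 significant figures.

0.6728

T = −(ħ²/2m) d²/dx², so ⟨T⟩ = −(ħ²/2m) ∫ φ*·φ'' dx / ∫|φ|² dx; with m = 1.
Gaussian moments: ∫x^(2j)·e^(−2βx²) dx = (2j−1)!!/(4β)^j · √(π/(2β)), odd powers integrate to 0; here √(π/(2β)) = 1.3226. Derivatives: φ′ = (ik − 2βx)·φ, φ″ = ((ik − 2βx)² − 2β)·φ; the odd-in-x pieces drop out.
State is unnormalized: ∫|φ|² dx = 1.3226, and ∫φ*·(−ħ²/2m · φ'') dx = 0.88981, so ⟨T⟩ = 0.88981 / 1.3226.
⟨T⟩ = 0.67278.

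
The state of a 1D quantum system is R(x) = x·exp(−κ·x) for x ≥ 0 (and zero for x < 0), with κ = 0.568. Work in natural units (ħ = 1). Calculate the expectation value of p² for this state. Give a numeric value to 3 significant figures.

0.323

p² R = −ħ² d²R/dx²; ⟨p²⟩ = −ħ² ∫ R*·R'' dx / ∫|R|² dx.
Differentiate x·exp(−κ·x) with the product rule; every integrand then reduces to terms xʲ·e^(−2κx) on [0, ∞), with ∫₀^∞ xʲ·e^(−2κx) dx = j!/(2κ)^(j+1).
State is unnormalized: ∫|R|² dx = 1.3643, and ∫R*·(−ħ² R'') dx = 0.44014, so ⟨p²⟩ = 0.44014 / 1.3643.
⟨p²⟩ = 0.32262.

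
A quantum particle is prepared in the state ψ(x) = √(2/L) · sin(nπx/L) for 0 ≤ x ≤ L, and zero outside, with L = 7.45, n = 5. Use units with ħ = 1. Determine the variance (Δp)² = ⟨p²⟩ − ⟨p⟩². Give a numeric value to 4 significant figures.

4.446

Compute ⟨p⟩ and ⟨p²⟩ separately; (Δp)² = ⟨p²⟩ − ⟨p⟩².
d/dx sin(nπx/L) = (nπ/L)·cos(nπx/L) and d²/dx² sin(nπx/L) = −(nπ/L)²·sin(nπx/L); on 0 ≤ x ≤ L, ∫sin²(nπx/L) dx = L/2 and ∫sin(nπx/L)·cos(nπx/L) dx = 0.
⟨p⟩ = 0.0000 and ⟨p²⟩ = 4.4456.
(Δp)² = 4.4456 − (0.0000)² = 4.4456.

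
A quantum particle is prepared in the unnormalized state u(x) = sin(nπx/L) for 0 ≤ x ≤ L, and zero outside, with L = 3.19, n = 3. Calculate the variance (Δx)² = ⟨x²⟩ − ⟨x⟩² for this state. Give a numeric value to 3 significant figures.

0.791

Compute ⟨x⟩ and ⟨x²⟩ separately, then (Δx)² = ⟨x²⟩ − ⟨x⟩².
With sin²θ = (1 − cos2θ)/2 on 0 ≤ x ≤ L: ∫sin²(nπx/L) dx = L/2, ∫x·sin²(nπx/L) dx = L²/4, ∫x²·sin²(nπx/L) dx = L³·(1/6 − 1/(4n²π²)); higher powers xᵏ the same way, integrating xᵏ·cos(2nπx/L) by parts.
Normalization: ∫|u|² dx = 1.5950.
⟨x⟩ = 1.5950 and ⟨x²⟩ = 3.3348.
(Δx)² = 3.3348 − (1.5950)² = 0.79073.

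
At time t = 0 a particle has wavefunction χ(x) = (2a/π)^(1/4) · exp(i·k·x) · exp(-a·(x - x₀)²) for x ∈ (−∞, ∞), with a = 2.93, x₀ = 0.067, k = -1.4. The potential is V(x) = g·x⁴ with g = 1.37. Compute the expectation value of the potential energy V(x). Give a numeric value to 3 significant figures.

⟨V⟩ = ∫ V(x)·|χ|² dx.
Gaussian moments (u = x − x₀): ∫u^(2j)·e^(−2au²) du = (2j−1)!!/(4a)^j · √(π/(2a)), odd powers integrate to 0; here √(π/(2a)) = 0.73219.
⟨V⟩ = 0.033098.

0.0331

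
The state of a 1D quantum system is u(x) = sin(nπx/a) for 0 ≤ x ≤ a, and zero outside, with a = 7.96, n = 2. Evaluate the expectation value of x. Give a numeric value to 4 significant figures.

⟨x⟩ = ∫ x·|u|² dx / ∫|u|² dx (integrals over the domain).
With sin²θ = (1 − cos2θ)/2 on 0 ≤ x ≤ a: ∫sin²(nπx/a) dx = a/2, ∫x·sin²(nπx/a) dx = a²/4, ∫x²·sin²(nπx/a) dx = a³·(1/6 − 1/(4n²π²)); higher powers xᵏ the same way, integrating xᵏ·cos(2nπx/a) by parts.
State is unnormalized: ∫|u|² dx = 3.9800, and ∫u*·x·u dx = 15.840, so ⟨x⟩ = 15.840 / 3.9800.
⟨x⟩ = 3.9800.

3.980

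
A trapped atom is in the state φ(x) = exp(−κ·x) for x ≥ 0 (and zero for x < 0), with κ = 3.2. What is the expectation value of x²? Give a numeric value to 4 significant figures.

⟨x²⟩ = ∫ x²·|φ|² dx / ∫|φ|² dx (integrals over the domain).
Every integrand reduces to terms xʲ·e^(−2κx) on [0, ∞); use ∫₀^∞ xʲ·e^(−2κx) dx = j!/(2κ)^(j+1).
State is unnormalized: ∫|φ|² dx = 0.15625, and ∫φ*·x²·φ dx = 0.0076294, so ⟨x²⟩ = 0.0076294 / 0.15625.
⟨x²⟩ = 0.048828.

0.04883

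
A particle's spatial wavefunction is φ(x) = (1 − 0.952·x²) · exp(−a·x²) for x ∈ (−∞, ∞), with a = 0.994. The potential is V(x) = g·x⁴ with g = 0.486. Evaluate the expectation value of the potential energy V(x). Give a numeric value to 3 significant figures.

0.0815

⟨V⟩ = ∫ V(x)·|φ|² dx / ∫|φ|² dx.
Expand each integrand as polynomial × e^(−2ax²) and use ∫x^(2j)·e^(−2ax²) dx = (2j−1)!!/(4a)^j · √(π/(2a)), odd powers → 0; here √(π/(2a)) = 1.2571.
State is unnormalized: ∫|φ|² dx = 0.87131, and ∫φ*·V(x)·φ dx = 0.070976, so ⟨V⟩ = 0.070976 / 0.87131.
⟨V⟩ = 0.081459.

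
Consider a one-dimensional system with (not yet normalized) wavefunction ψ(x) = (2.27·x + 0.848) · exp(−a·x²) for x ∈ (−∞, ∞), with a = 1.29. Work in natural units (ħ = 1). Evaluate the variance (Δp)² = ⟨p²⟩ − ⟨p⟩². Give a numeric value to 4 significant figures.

Compute ⟨p⟩ and ⟨p²⟩ separately; (Δp)² = ⟨p²⟩ − ⟨p⟩².
Expand each integrand as polynomial × e^(−2ax²) and use ∫x^(2j)·e^(−2ax²) dx = (2j−1)!!/(4a)^j · √(π/(2a)), odd powers → 0; here √(π/(2a)) = 1.1035. Differentiate with the product rule, d/dx e^(−ax²) = −2ax·e^(−ax²).
Normalization: ∫|ψ|² dx = 1.8955.
⟨p⟩ = 0.0000 and ⟨p²⟩ = 2.7899.
(Δp)² = 2.7899 − (0.0000)² = 2.7899.

2.790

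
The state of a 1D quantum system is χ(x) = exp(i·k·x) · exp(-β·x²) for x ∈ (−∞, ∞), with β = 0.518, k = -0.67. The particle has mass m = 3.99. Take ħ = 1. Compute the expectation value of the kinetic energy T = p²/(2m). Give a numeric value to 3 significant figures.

0.121

T = −(ħ²/2m) d²/dx², so ⟨T⟩ = −(ħ²/2m) ∫ χ*·χ'' dx / ∫|χ|² dx; with m = 3.99.
Gaussian moments: ∫x^(2j)·e^(−2βx²) dx = (2j−1)!!/(4β)^j · √(π/(2β)), odd powers integrate to 0; here √(π/(2β)) = 1.7414. Derivatives: χ′ = (ik − 2βx)·χ, χ″ = ((ik − 2βx)² − 2β)·χ; the odd-in-x pieces drop out.
State is unnormalized: ∫|χ|² dx = 1.7414, and ∫χ*·(−ħ²/2m · χ'') dx = 0.21100, so ⟨T⟩ = 0.21100 / 1.7414.
⟨T⟩ = 0.12117.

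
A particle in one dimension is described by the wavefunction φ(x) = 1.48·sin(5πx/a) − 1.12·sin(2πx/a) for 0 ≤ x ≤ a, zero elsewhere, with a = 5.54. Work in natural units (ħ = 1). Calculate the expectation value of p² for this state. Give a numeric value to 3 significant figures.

5.58

p² φ = −ħ² d²φ/dx²; ⟨p²⟩ = −ħ² ∫ φ*·φ'' dx / ∫|φ|² dx.
d²/dx² sin(jπx/a) = −(jπ/a)²·sin(jπx/a); on 0 ≤ x ≤ a, ∫sin²(jπx/a) dx = a/2 and ∫sin(jπx/a)·sin(lπx/a) dx = 0 for j ≠ l, so only diagonal terms survive in ∫|φ|² and ∫φ·φ″; ∫φ·φ′ dx = [φ²/2] between the walls = 0.
State is unnormalized: ∫|φ|² dx = 9.5421, and ∫φ*·(−ħ² φ'') dx = 53.247, so ⟨p²⟩ = 53.247 / 9.5421.
⟨p²⟩ = 5.5803.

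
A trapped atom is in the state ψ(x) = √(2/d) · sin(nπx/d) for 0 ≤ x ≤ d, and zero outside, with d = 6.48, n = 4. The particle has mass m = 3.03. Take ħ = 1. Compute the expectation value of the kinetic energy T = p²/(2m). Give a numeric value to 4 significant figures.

T = −(ħ²/2m) d²/dx², so ⟨T⟩ = −(ħ²/2m) ∫ ψ*·ψ'' dx; with m = 3.03.
d/dx sin(nπx/d) = (nπ/d)·cos(nπx/d) and d²/dx² sin(nπx/d) = −(nπ/d)²·sin(nπx/d); on 0 ≤ x ≤ d, ∫sin²(nπx/d) dx = d/2 and ∫sin(nπx/d)·cos(nπx/d) dx = 0.
⟨T⟩ = 0.62058.

0.6206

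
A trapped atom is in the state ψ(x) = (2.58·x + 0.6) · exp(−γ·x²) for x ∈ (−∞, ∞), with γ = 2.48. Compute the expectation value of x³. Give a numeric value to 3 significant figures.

0.0915

⟨x³⟩ = ∫ x³·|ψ|² dx / ∫|ψ|² dx (integrals over the domain).
Expand each integrand as polynomial × e^(−2γx²) and use ∫x^(2j)·e^(−2γx²) dx = (2j−1)!!/(4γ)^j · √(π/(2γ)), odd powers → 0; here √(π/(2γ)) = 0.79586.
State is unnormalized: ∫|ψ|² dx = 0.82053, and ∫ψ*·x³·ψ dx = 0.075116, so ⟨x³⟩ = 0.075116 / 0.82053.
⟨x³⟩ = 0.091545.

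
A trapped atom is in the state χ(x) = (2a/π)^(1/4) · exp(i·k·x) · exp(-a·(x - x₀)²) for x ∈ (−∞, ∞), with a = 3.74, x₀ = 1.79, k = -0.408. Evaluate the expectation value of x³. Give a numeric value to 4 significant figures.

⟨x³⟩ = ∫ x³·|χ|² dx (integrals over the domain).
Gaussian moments (u = x − x₀): ∫u^(2j)·e^(−2au²) du = (2j−1)!!/(4a)^j · √(π/(2a)), odd powers integrate to 0; here √(π/(2a)) = 0.64807.
⟨x³⟩ = 6.0943.

6.094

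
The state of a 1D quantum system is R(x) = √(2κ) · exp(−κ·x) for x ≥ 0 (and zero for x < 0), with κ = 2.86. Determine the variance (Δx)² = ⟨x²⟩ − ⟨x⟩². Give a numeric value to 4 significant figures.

0.03056

Compute ⟨x⟩ and ⟨x²⟩ separately, then (Δx)² = ⟨x²⟩ − ⟨x⟩².
Every integrand reduces to terms xʲ·e^(−2κx) on [0, ∞); use ∫₀^∞ xʲ·e^(−2κx) dx = j!/(2κ)^(j+1).
⟨x⟩ = 0.17483 and ⟨x²⟩ = 0.061128.
(Δx)² = 0.061128 − (0.17483)² = 0.030564.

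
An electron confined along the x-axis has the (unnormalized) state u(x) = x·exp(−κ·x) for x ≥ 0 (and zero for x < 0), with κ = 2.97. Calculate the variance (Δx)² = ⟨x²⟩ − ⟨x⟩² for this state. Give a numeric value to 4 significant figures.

Compute ⟨x⟩ and ⟨x²⟩ separately, then (Δx)² = ⟨x²⟩ − ⟨x⟩².
Every integrand reduces to terms xʲ·e^(−2κx) on [0, ∞); use ∫₀^∞ xʲ·e^(−2κx) dx = j!/(2κ)^(j+1).
Normalization: ∫|u|² dx = 0.0095427.
⟨x⟩ = 0.50505 and ⟨x²⟩ = 0.34010.
(Δx)² = 0.34010 − (0.50505)² = 0.085025.

0.08503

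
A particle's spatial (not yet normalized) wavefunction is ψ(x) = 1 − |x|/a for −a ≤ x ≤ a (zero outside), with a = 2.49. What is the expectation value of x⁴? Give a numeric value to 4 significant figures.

1.098

⟨x⁴⟩ = ∫ x⁴·|ψ|² dx / ∫|ψ|² dx (integrals over the domain).
ψ is even, so ∫ over [−a, a] = 2∫₀ᵃ with ψ = 1 − x/a there: ∫₀ᵃ (1 − x/a)² dx = a/3, ∫₀ᵃ x²(1 − x/a)² dx = a³/30, ∫₀ᵃ x⁴(1 − x/a)² dx = a⁵/105.
State is unnormalized: ∫|ψ|² dx = 1.6600, and ∫ψ*·x⁴·ψ dx = 1.8232, so ⟨x⁴⟩ = 1.8232 / 1.6600.
⟨x⁴⟩ = 1.0983.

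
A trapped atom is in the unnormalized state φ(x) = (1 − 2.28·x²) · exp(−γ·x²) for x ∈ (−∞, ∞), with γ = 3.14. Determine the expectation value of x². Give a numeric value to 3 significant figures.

⟨x²⟩ = ∫ x²·|φ|² dx / ∫|φ|² dx (integrals over the domain).
Expand each integrand as polynomial × e^(−2γx²) and use ∫x^(2j)·e^(−2γx²) dx = (2j−1)!!/(4γ)^j · √(π/(2γ)), odd powers → 0; here √(π/(2γ)) = 0.70729.
State is unnormalized: ∫|φ|² dx = 0.52042, and ∫φ*·x²·φ dx = 0.022813, so ⟨x²⟩ = 0.022813 / 0.52042.
⟨x²⟩ = 0.043836.

0.0438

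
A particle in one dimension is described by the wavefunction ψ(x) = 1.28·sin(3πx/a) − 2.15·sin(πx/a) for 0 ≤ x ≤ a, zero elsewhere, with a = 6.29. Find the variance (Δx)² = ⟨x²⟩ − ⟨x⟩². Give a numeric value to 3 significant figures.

0.437

Compute ⟨x⟩ and ⟨x²⟩ separately, then (Δx)² = ⟨x²⟩ − ⟨x⟩².
On 0 ≤ x ≤ a (j ≠ l): ∫sin²(jπx/a) dx = a/2, ∫sin(jπx/a)·sin(lπx/a) dx = 0; diagonal moments ∫x·sin²(jπx/a) dx = a²/4, ∫x²·sin²(jπx/a) dx = a³·(1/6 − 1/(4j²π²)); cross terms ∫x·sin(jπx/a)·sin(lπx/a) dx = 0 for j + l even and −4jla²/(π²(j² − l²)²) for j + l odd, ∫x²·sin(jπx/a)·sin(lπx/a) dx = (−1)^(j+l)·4jla³/(π²(j² − l²)²); higher powers the same way via product-to-sum and parts.
Normalization: ∫|ψ|² dx = 19.691.
⟨x⟩ = 3.1450 and ⟨x²⟩ = 10.328.
(Δx)² = 10.328 − (3.1450)² = 0.43738.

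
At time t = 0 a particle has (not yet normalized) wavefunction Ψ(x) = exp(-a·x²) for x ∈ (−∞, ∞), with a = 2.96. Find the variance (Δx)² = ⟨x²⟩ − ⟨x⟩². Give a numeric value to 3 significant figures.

Compute ⟨x⟩ and ⟨x²⟩ separately, then (Δx)² = ⟨x²⟩ − ⟨x⟩².
Gaussian moments: ∫x^(2j)·e^(−2ax²) dx = (2j−1)!!/(4a)^j · √(π/(2a)), odd powers integrate to 0; here √(π/(2a)) = 0.72847.
Normalization: ∫|Ψ|² dx = 0.72847.
⟨x⟩ = 0.0000 and ⟨x²⟩ = 0.084459.
(Δx)² = 0.084459 − (0.0000)² = 0.084459.

0.0845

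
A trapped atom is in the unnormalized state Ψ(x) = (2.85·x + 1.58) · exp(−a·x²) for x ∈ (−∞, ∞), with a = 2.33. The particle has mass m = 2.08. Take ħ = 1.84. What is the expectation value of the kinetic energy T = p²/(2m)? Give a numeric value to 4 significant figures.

2.878

T = −(ħ²/2m) d²/dx², so ⟨T⟩ = −(ħ²/2m) ∫ Ψ*·Ψ'' dx / ∫|Ψ|² dx; with m = 2.08.
Expand each integrand as polynomial × e^(−2ax²) and use ∫x^(2j)·e^(−2ax²) dx = (2j−1)!!/(4a)^j · √(π/(2a)), odd powers → 0; here √(π/(2a)) = 0.82107. Differentiate with the product rule, d/dx e^(−ax²) = −2ax·e^(−ax²).
State is unnormalized: ∫|Ψ|² dx = 2.7653, and ∫Ψ*·(−ħ²/2m · Ψ'') dx = 7.9576, so ⟨T⟩ = 7.9576 / 2.7653.
⟨T⟩ = 2.8777.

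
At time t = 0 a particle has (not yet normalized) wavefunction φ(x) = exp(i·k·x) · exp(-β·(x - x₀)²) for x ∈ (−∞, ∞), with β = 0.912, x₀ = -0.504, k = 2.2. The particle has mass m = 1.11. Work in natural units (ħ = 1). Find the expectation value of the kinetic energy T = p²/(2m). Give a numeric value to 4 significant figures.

2.591

T = −(ħ²/2m) d²/dx², so ⟨T⟩ = −(ħ²/2m) ∫ φ*·φ'' dx / ∫|φ|² dx; with m = 1.11.
Gaussian moments (u = x − x₀): ∫u^(2j)·e^(−2βu²) du = (2j−1)!!/(4β)^j · √(π/(2β)), odd powers integrate to 0; here √(π/(2β)) = 1.3124. Derivatives: φ′ = (ik − 2βu)·φ, φ″ = ((ik − 2βu)² − 2β)·φ; the odd-in-u pieces drop out.
State is unnormalized: ∫|φ|² dx = 1.3124, and ∫φ*·(−ħ²/2m · φ'') dx = 3.4004, so ⟨T⟩ = 3.4004 / 1.3124.
⟨T⟩ = 2.5910.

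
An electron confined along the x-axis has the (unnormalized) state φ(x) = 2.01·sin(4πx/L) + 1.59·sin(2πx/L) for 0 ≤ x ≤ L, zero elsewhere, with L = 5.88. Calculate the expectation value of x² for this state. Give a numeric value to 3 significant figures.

⟨x²⟩ = ∫ x²·|φ|² dx / ∫|φ|² dx (integrals over the domain).
On 0 ≤ x ≤ L (j ≠ l): ∫sin²(jπx/L) dx = L/2, ∫sin(jπx/L)·sin(lπx/L) dx = 0; diagonal moments ∫x·sin²(jπx/L) dx = L²/4, ∫x²·sin²(jπx/L) dx = L³·(1/6 − 1/(4j²π²)); cross terms ∫x·sin(jπx/L)·sin(lπx/L) dx = 0 for j + l even and −4jlL²/(π²(j² − l²)²) for j + l odd, ∫x²·sin(jπx/L)·sin(lπx/L) dx = (−1)^(j+l)·4jlL³/(π²(j² − l²)²); higher powers the same way via product-to-sum and parts.
State is unnormalized: ∫|φ|² dx = 19.311, and ∫φ*·x²·φ dx = 247.25, so ⟨x²⟩ = 247.25 / 19.311.
⟨x²⟩ = 12.804.

12.8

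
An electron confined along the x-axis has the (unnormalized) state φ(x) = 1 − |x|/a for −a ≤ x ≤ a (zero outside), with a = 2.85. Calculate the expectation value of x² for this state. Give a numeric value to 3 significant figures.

⟨x²⟩ = ∫ x²·|φ|² dx / ∫|φ|² dx (integrals over the domain).
φ is even, so ∫ over [−a, a] = 2∫₀ᵃ with φ = 1 − x/a there: ∫₀ᵃ (1 − x/a)² dx = a/3, ∫₀ᵃ x²(1 − x/a)² dx = a³/30, ∫₀ᵃ x⁴(1 − x/a)² dx = a⁵/105.
State is unnormalized: ∫|φ|² dx = 1.9000, and ∫φ*·x²·φ dx = 1.5433, so ⟨x²⟩ = 1.5433 / 1.9000.
⟨x²⟩ = 0.81225.

0.812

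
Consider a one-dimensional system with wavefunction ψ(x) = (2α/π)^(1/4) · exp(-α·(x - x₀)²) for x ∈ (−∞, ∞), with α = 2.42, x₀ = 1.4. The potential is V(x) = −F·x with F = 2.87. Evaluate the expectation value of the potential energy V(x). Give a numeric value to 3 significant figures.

-4.02

⟨V⟩ = ∫ V(x)·|ψ|² dx.
Gaussian moments (u = x − x₀): ∫u^(2j)·e^(−2αu²) du = (2j−1)!!/(4α)^j · √(π/(2α)), odd powers integrate to 0; here √(π/(2α)) = 0.80566.
⟨V⟩ = -4.0180.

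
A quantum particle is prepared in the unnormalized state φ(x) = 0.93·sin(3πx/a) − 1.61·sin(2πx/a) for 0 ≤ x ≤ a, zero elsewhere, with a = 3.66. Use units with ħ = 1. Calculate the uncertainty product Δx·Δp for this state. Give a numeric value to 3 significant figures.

1.51

Δx = √(⟨x²⟩−⟨x⟩²), Δp = √(⟨p²⟩−⟨p⟩²).
On 0 ≤ x ≤ a (j ≠ l): ∫sin²(jπx/a) dx = a/2, ∫sin(jπx/a)·sin(lπx/a) dx = 0; diagonal moments ∫x·sin²(jπx/a) dx = a²/4, ∫x²·sin²(jπx/a) dx = a³·(1/6 − 1/(4j²π²)); cross terms ∫x·sin(jπx/a)·sin(lπx/a) dx = 0 for j + l even and −4jla²/(π²(j² − l²)²) for j + l odd, ∫x²·sin(jπx/a)·sin(lπx/a) dx = (−1)^(j+l)·4jla³/(π²(j² − l²)²); higher powers the same way via product-to-sum and parts. d²/dx² sin(jπx/a) = −(jπ/a)²·sin(jπx/a); on 0 ≤ x ≤ a, ∫sin²(jπx/a) dx = a/2 and ∫sin(jπx/a)·sin(lπx/a) dx = 0 for j ≠ l, so only diagonal terms survive in ∫|φ|² and ∫φ·φ″; ∫φ·φ′ dx = [φ²/2] between the walls = 0.
Normalization: ∫|φ|² dx = 6.3263.
⟨x⟩ = 2.4468, ⟨x²⟩ = 6.5765 ⇒ Δx = 0.76800.
⟨p⟩ = 0.0000, ⟨p²⟩ = 3.8688 ⇒ Δp = 1.9669.
Δx·Δp = 1.5106.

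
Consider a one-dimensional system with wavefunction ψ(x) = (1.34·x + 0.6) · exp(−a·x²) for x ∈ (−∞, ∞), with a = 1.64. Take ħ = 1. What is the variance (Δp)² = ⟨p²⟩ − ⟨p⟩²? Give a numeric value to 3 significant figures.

3.06

Compute ⟨p⟩ and ⟨p²⟩ separately; (Δp)² = ⟨p²⟩ − ⟨p⟩².
Expand each integrand as polynomial × e^(−2ax²) and use ∫x^(2j)·e^(−2ax²) dx = (2j−1)!!/(4a)^j · √(π/(2a)), odd powers → 0; here √(π/(2a)) = 0.97867. Differentiate with the product rule, d/dx e^(−ax²) = −2ax·e^(−ax²).
Normalization: ∫|ψ|² dx = 0.62020.
⟨p⟩ = 0.0000 and ⟨p²⟩ = 3.0567.
(Δp)² = 3.0567 − (0.0000)² = 3.0567.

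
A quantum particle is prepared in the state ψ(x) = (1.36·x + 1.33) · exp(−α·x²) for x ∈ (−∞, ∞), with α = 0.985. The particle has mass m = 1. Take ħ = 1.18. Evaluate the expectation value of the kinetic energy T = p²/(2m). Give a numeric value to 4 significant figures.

0.9734

T = −(ħ²/2m) d²/dx², so ⟨T⟩ = −(ħ²/2m) ∫ ψ*·ψ'' dx / ∫|ψ|² dx; with m = 1.
Expand each integrand as polynomial × e^(−2αx²) and use ∫x^(2j)·e^(−2αx²) dx = (2j−1)!!/(4α)^j · √(π/(2α)), odd powers → 0; here √(π/(2α)) = 1.2628. Differentiate with the product rule, d/dx e^(−αx²) = −2αx·e^(−αx²).
State is unnormalized: ∫|ψ|² dx = 2.8266, and ∫ψ*·(−ħ²/2m · ψ'') dx = 2.7514, so ⟨T⟩ = 2.7514 / 2.8266.
⟨T⟩ = 0.97340.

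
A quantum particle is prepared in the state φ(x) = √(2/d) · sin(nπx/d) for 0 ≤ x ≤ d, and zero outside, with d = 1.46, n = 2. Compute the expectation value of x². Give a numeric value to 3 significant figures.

0.684

⟨x²⟩ = ∫ x²·|φ|² dx (integrals over the domain).
With sin²θ = (1 − cos2θ)/2 on 0 ≤ x ≤ d: ∫sin²(nπx/d) dx = d/2, ∫x·sin²(nπx/d) dx = d²/4, ∫x²·sin²(nπx/d) dx = d³·(1/6 − 1/(4n²π²)); higher powers xᵏ the same way, integrating xᵏ·cos(2nπx/d) by parts.
⟨x²⟩ = 0.68354.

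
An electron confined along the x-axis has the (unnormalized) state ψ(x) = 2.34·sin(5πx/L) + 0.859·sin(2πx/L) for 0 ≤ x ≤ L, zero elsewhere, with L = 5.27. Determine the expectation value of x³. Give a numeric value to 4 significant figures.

⟨x³⟩ = ∫ x³·|ψ|² dx / ∫|ψ|² dx (integrals over the domain).
On 0 ≤ x ≤ L (j ≠ l): ∫sin²(jπx/L) dx = L/2, ∫sin(jπx/L)·sin(lπx/L) dx = 0; diagonal moments ∫x·sin²(jπx/L) dx = L²/4, ∫x²·sin²(jπx/L) dx = L³·(1/6 − 1/(4j²π²)); cross terms ∫x·sin(jπx/L)·sin(lπx/L) dx = 0 for j + l even and −4jlL²/(π²(j² − l²)²) for j + l odd, ∫x²·sin(jπx/L)·sin(lπx/L) dx = (−1)^(j+l)·4jlL³/(π²(j² − l²)²); higher powers the same way via product-to-sum and parts.
State is unnormalized: ∫|ψ|² dx = 16.373, and ∫ψ*·x³·ψ dx = 546.79, so ⟨x³⟩ = 546.79 / 16.373.
⟨x³⟩ = 33.397.

33.40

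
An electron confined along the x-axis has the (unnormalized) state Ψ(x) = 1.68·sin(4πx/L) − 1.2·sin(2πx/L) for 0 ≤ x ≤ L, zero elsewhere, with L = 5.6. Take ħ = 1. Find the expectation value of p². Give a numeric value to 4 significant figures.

3.760

p² Ψ = −ħ² d²Ψ/dx²; ⟨p²⟩ = −ħ² ∫ Ψ*·Ψ'' dx / ∫|Ψ|² dx.
d²/dx² sin(jπx/L) = −(jπ/L)²·sin(jπx/L); on 0 ≤ x ≤ L, ∫sin²(jπx/L) dx = L/2 and ∫sin(jπx/L)·sin(lπx/L) dx = 0 for j ≠ l, so only diagonal terms survive in ∫|Ψ|² and ∫Ψ·Ψ″; ∫Ψ·Ψ′ dx = [Ψ²/2] between the walls = 0.
State is unnormalized: ∫|Ψ|² dx = 11.935, and ∫Ψ*·(−ħ² Ψ'') dx = 44.870, so ⟨p²⟩ = 44.870 / 11.935.
⟨p²⟩ = 3.7596.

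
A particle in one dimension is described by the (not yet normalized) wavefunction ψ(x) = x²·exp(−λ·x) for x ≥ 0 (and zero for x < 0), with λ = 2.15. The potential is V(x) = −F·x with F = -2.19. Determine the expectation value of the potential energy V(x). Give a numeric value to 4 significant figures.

⟨V⟩ = ∫ V(x)·|ψ|² dx / ∫|ψ|² dx.
Every integrand reduces to terms xʲ·e^(−2λx) on [0, ∞); use ∫₀^∞ xʲ·e^(−2λx) dx = j!/(2λ)^(j+1).
State is unnormalized: ∫|ψ|² dx = 0.016326, and ∫ψ*·V(x)·ψ dx = 0.041573, so ⟨V⟩ = 0.041573 / 0.016326.
⟨V⟩ = 2.5465.

2.547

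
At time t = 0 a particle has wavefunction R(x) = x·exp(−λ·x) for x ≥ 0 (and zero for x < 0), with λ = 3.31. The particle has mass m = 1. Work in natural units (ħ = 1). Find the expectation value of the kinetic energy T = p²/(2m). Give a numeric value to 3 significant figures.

T = −(ħ²/2m) d²/dx², so ⟨T⟩ = −(ħ²/2m) ∫ R*·R'' dx / ∫|R|² dx; with m = 1.
Differentiate x·exp(−λ·x) with the product rule; every integrand then reduces to terms xʲ·e^(−2λx) on [0, ∞), with ∫₀^∞ xʲ·e^(−2λx) dx = j!/(2λ)^(j+1).
State is unnormalized: ∫|R|² dx = 0.0068938, and ∫R*·(−ħ²/2m · R'') dx = 0.037764, so ⟨T⟩ = 0.037764 / 0.0068938.
⟨T⟩ = 5.4781.

5.48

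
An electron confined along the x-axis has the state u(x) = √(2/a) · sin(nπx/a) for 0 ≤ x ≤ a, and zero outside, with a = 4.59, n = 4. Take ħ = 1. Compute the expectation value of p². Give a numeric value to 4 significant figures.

p² u = −ħ² d²u/dx²; ⟨p²⟩ = −ħ² ∫ u*·u'' dx.
d/dx sin(nπx/a) = (nπ/a)·cos(nπx/a) and d²/dx² sin(nπx/a) = −(nπ/a)²·sin(nπx/a); on 0 ≤ x ≤ a, ∫sin²(nπx/a) dx = a/2 and ∫sin(nπx/a)·cos(nπx/a) dx = 0.
⟨p²⟩ = 7.4954.

7.495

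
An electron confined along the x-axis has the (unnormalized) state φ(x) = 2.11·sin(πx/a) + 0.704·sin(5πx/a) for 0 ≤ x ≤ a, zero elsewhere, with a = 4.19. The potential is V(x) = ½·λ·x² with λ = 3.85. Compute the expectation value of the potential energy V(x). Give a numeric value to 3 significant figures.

⟨V⟩ = ∫ V(x)·|φ|² dx / ∫|φ|² dx.
On 0 ≤ x ≤ a (j ≠ l): ∫sin²(jπx/a) dx = a/2, ∫sin(jπx/a)·sin(lπx/a) dx = 0; diagonal moments ∫x·sin²(jπx/a) dx = a²/4, ∫x²·sin²(jπx/a) dx = a³·(1/6 − 1/(4j²π²)); cross terms ∫x·sin(jπx/a)·sin(lπx/a) dx = 0 for j + l even and −4jla²/(π²(j² − l²)²) for j + l odd, ∫x²·sin(jπx/a)·sin(lπx/a) dx = (−1)^(j+l)·4jla³/(π²(j² − l²)²); higher powers the same way via product-to-sum and parts.
State is unnormalized: ∫|φ|² dx = 10.365, and ∫φ*·V(x)·φ dx = 102.21, so ⟨V⟩ = 102.21 / 10.365.
⟨V⟩ = 9.8605.

9.86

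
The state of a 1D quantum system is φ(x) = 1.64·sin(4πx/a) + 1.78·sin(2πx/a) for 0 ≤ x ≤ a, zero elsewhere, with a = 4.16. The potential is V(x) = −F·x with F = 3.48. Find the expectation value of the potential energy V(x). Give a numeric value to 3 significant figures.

-7.24

⟨V⟩ = ∫ V(x)·|φ|² dx / ∫|φ|² dx.
On 0 ≤ x ≤ a (j ≠ l): ∫sin²(jπx/a) dx = a/2, ∫sin(jπx/a)·sin(lπx/a) dx = 0; diagonal moments ∫x·sin²(jπx/a) dx = a²/4, ∫x²·sin²(jπx/a) dx = a³·(1/6 − 1/(4j²π²)); cross terms ∫x·sin(jπx/a)·sin(lπx/a) dx = 0 for j + l even and −4jla²/(π²(j² − l²)²) for j + l odd, ∫x²·sin(jπx/a)·sin(lπx/a) dx = (−1)^(j+l)·4jla³/(π²(j² − l²)²); higher powers the same way via product-to-sum and parts.
State is unnormalized: ∫|φ|² dx = 12.185, and ∫φ*·V(x)·φ dx = -88.197, so ⟨V⟩ = -88.197 / 12.185.
⟨V⟩ = -7.2384.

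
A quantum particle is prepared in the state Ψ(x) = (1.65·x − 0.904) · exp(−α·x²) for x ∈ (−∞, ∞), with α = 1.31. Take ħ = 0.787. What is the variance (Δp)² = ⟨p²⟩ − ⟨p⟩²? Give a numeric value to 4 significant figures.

1.442

Compute ⟨p⟩ and ⟨p²⟩ separately; (Δp)² = ⟨p²⟩ − ⟨p⟩².
Expand each integrand as polynomial × e^(−2αx²) and use ∫x^(2j)·e^(−2αx²) dx = (2j−1)!!/(4α)^j · √(π/(2α)), odd powers → 0; here √(π/(2α)) = 1.0950. Differentiate with the product rule, d/dx e^(−αx²) = −2αx·e^(−αx²).
Normalization: ∫|Ψ|² dx = 1.4638.
⟨p⟩ = 0.0000 and ⟨p²⟩ = 1.4421.
(Δp)² = 1.4421 − (0.0000)² = 1.4421.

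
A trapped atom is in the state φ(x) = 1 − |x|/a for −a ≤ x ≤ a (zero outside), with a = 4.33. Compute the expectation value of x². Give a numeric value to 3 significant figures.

1.87

⟨x²⟩ = ∫ x²·|φ|² dx / ∫|φ|² dx (integrals over the domain).
φ is even, so ∫ over [−a, a] = 2∫₀ᵃ with φ = 1 − x/a there: ∫₀ᵃ (1 − x/a)² dx = a/3, ∫₀ᵃ x²(1 − x/a)² dx = a³/30, ∫₀ᵃ x⁴(1 − x/a)² dx = a⁵/105.
State is unnormalized: ∫|φ|² dx = 2.8867, and ∫φ*·x²·φ dx = 5.4122, so ⟨x²⟩ = 5.4122 / 2.8867.
⟨x²⟩ = 1.8749.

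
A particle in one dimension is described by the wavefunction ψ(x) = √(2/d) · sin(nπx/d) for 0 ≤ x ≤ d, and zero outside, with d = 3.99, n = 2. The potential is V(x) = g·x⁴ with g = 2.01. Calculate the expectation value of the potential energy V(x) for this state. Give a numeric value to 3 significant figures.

89.5

⟨V⟩ = ∫ V(x)·|ψ|² dx.
With sin²θ = (1 − cos2θ)/2 on 0 ≤ x ≤ d: ∫sin²(nπx/d) dx = d/2, ∫x·sin²(nπx/d) dx = d²/4, ∫x²·sin²(nπx/d) dx = d³·(1/6 − 1/(4n²π²)); higher powers xᵏ the same way, integrating xᵏ·cos(2nπx/d) by parts.
⟨V⟩ = 89.473.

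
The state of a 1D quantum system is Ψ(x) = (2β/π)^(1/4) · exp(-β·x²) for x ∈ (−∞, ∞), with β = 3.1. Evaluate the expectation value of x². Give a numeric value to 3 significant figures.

⟨x²⟩ = ∫ x²·|Ψ|² dx (integrals over the domain).
Gaussian moments: ∫x^(2j)·e^(−2βx²) dx = (2j−1)!!/(4β)^j · √(π/(2β)), odd powers integrate to 0; here √(π/(2β)) = 0.71183.
⟨x²⟩ = 0.080645.

0.0806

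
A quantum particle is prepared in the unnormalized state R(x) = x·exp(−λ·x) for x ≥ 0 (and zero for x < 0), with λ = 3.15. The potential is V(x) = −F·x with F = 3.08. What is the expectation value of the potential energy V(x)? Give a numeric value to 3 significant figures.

-1.47

⟨V⟩ = ∫ V(x)·|R|² dx / ∫|R|² dx.
Every integrand reduces to terms xʲ·e^(−2λx) on [0, ∞); use ∫₀^∞ xʲ·e^(−2λx) dx = j!/(2λ)^(j+1).
State is unnormalized: ∫|R|² dx = 0.0079985, and ∫R*·V(x)·R dx = -0.011731, so ⟨V⟩ = -0.011731 / 0.0079985.
⟨V⟩ = -1.4667.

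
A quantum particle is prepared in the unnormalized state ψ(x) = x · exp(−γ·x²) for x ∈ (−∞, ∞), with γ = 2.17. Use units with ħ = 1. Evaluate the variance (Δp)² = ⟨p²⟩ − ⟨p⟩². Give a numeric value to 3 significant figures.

6.51

Compute ⟨p⟩ and ⟨p²⟩ separately; (Δp)² = ⟨p²⟩ − ⟨p⟩².
Expand each integrand as polynomial × e^(−2γx²) and use ∫x^(2j)·e^(−2γx²) dx = (2j−1)!!/(4γ)^j · √(π/(2γ)), odd powers → 0; here √(π/(2γ)) = 0.85081. Differentiate with the product rule, d/dx e^(−γx²) = −2γx·e^(−γx²).
Normalization: ∫|ψ|² dx = 0.098019.
⟨p⟩ = 0.0000 and ⟨p²⟩ = 6.5100.
(Δp)² = 6.5100 − (0.0000)² = 6.5100.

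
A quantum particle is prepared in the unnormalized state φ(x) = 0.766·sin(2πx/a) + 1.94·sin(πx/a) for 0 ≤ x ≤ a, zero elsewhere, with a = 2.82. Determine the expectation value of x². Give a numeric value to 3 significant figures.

⟨x²⟩ = ∫ x²·|φ|² dx / ∫|φ|² dx (integrals over the domain).
On 0 ≤ x ≤ a (j ≠ l): ∫sin²(jπx/a) dx = a/2, ∫sin(jπx/a)·sin(lπx/a) dx = 0; diagonal moments ∫x·sin²(jπx/a) dx = a²/4, ∫x²·sin²(jπx/a) dx = a³·(1/6 − 1/(4j²π²)); cross terms ∫x·sin(jπx/a)·sin(lπx/a) dx = 0 for j + l even and −4jla²/(π²(j² − l²)²) for j + l odd, ∫x²·sin(jπx/a)·sin(lπx/a) dx = (−1)^(j+l)·4jla³/(π²(j² − l²)²); higher powers the same way via product-to-sum and parts.
State is unnormalized: ∫|φ|² dx = 6.1340, and ∫φ*·x²·φ dx = 8.0359, so ⟨x²⟩ = 8.0359 / 6.1340.
⟨x²⟩ = 1.3101.

1.31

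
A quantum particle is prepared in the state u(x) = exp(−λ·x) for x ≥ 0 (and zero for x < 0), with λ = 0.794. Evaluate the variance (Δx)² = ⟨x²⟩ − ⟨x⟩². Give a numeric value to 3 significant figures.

Compute ⟨x⟩ and ⟨x²⟩ separately, then (Δx)² = ⟨x²⟩ − ⟨x⟩².
Every integrand reduces to terms xʲ·e^(−2λx) on [0, ∞); use ∫₀^∞ xʲ·e^(−2λx) dx = j!/(2λ)^(j+1).
Normalization: ∫|u|² dx = 0.62972.
⟨x⟩ = 0.62972 and ⟨x²⟩ = 0.79310.
(Δx)² = 0.79310 − (0.62972)² = 0.39655.

0.397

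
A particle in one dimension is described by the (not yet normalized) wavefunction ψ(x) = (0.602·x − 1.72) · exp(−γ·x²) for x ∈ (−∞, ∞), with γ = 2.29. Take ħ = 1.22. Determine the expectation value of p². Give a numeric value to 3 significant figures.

3.50

p² ψ = −ħ² d²ψ/dx²; ⟨p²⟩ = −ħ² ∫ ψ*·ψ'' dx / ∫|ψ|² dx.
Expand each integrand as polynomial × e^(−2γx²) and use ∫x^(2j)·e^(−2γx²) dx = (2j−1)!!/(4γ)^j · √(π/(2γ)), odd powers → 0; here √(π/(2γ)) = 0.82821. Differentiate with the product rule, d/dx e^(−γx²) = −2γx·e^(−γx²).
State is unnormalized: ∫|ψ|² dx = 2.4830, and ∫ψ*·(−ħ² ψ'') dx = 8.6864, so ⟨p²⟩ = 8.6864 / 2.4830.
⟨p²⟩ = 3.4984.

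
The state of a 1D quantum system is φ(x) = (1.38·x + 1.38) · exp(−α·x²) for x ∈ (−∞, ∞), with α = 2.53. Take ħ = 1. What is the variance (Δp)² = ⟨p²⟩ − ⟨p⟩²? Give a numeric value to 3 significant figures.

Compute ⟨p⟩ and ⟨p²⟩ separately; (Δp)² = ⟨p²⟩ − ⟨p⟩².
Expand each integrand as polynomial × e^(−2αx²) and use ∫x^(2j)·e^(−2αx²) dx = (2j−1)!!/(4α)^j · √(π/(2α)), odd powers → 0; here √(π/(2α)) = 0.78795. Differentiate with the product rule, d/dx e^(−αx²) = −2αx·e^(−αx²).
Normalization: ∫|φ|² dx = 1.6489.
⟨p⟩ = 0.0000 and ⟨p²⟩ = 2.9850.
(Δp)² = 2.9850 − (0.0000)² = 2.9850.

2.99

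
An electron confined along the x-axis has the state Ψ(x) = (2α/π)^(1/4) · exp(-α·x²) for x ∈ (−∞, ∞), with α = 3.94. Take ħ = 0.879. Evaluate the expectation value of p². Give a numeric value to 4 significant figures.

3.044

p² Ψ = −ħ² d²Ψ/dx²; ⟨p²⟩ = −ħ² ∫ Ψ*·Ψ'' dx.
Gaussian moments: ∫x^(2j)·e^(−2αx²) dx = (2j−1)!!/(4α)^j · √(π/(2α)), odd powers integrate to 0; here √(π/(2α)) = 0.63141. Derivatives: d/dx e^(−αx²) = −2αx·e^(−αx²), d²/dx² e^(−αx²) = (4α²x² − 2α)·e^(−αx²).
⟨p²⟩ = 3.0442.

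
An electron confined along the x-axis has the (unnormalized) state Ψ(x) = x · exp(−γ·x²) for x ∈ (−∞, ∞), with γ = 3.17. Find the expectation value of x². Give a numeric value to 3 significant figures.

0.237

⟨x²⟩ = ∫ x²·|Ψ|² dx / ∫|Ψ|² dx (integrals over the domain).
Expand each integrand as polynomial × e^(−2γx²) and use ∫x^(2j)·e^(−2γx²) dx = (2j−1)!!/(4γ)^j · √(π/(2γ)), odd powers → 0; here √(π/(2γ)) = 0.70393.
State is unnormalized: ∫|Ψ|² dx = 0.055515, and ∫Ψ*·x²·Ψ dx = 0.013134, so ⟨x²⟩ = 0.013134 / 0.055515.
⟨x²⟩ = 0.23659.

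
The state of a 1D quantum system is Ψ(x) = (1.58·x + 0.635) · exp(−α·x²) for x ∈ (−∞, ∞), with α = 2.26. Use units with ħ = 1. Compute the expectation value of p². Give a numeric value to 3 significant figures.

4.10

p² Ψ = −ħ² d²Ψ/dx²; ⟨p²⟩ = −ħ² ∫ Ψ*·Ψ'' dx / ∫|Ψ|² dx.
Expand each integrand as polynomial × e^(−2αx²) and use ∫x^(2j)·e^(−2αx²) dx = (2j−1)!!/(4α)^j · √(π/(2α)), odd powers → 0; here √(π/(2α)) = 0.83369. Differentiate with the product rule, d/dx e^(−αx²) = −2αx·e^(−αx²).
State is unnormalized: ∫|Ψ|² dx = 0.56639, and ∫Ψ*·(−ħ² Ψ'') dx = 2.3207, so ⟨p²⟩ = 2.3207 / 0.56639.
⟨p²⟩ = 4.0973.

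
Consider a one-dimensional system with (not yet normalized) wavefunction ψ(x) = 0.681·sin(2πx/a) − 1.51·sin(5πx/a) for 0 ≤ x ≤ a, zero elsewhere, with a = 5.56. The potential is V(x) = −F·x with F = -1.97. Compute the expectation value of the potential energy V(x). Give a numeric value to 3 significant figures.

5.63

⟨V⟩ = ∫ V(x)·|ψ|² dx / ∫|ψ|² dx.
On 0 ≤ x ≤ a (j ≠ l): ∫sin²(jπx/a) dx = a/2, ∫sin(jπx/a)·sin(lπx/a) dx = 0; diagonal moments ∫x·sin²(jπx/a) dx = a²/4, ∫x²·sin²(jπx/a) dx = a³·(1/6 − 1/(4j²π²)); cross terms ∫x·sin(jπx/a)·sin(lπx/a) dx = 0 for j + l even and −4jla²/(π²(j² − l²)²) for j + l odd, ∫x²·sin(jπx/a)·sin(lπx/a) dx = (−1)^(j+l)·4jla³/(π²(j² − l²)²); higher powers the same way via product-to-sum and parts.
State is unnormalized: ∫|ψ|² dx = 7.6279, and ∫ψ*·V(x)·ψ dx = 42.926, so ⟨V⟩ = 42.926 / 7.6279.
⟨V⟩ = 5.6275.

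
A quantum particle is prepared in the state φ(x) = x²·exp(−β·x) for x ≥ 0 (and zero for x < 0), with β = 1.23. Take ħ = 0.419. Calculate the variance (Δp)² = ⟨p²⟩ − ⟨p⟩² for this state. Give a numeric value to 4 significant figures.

0.08854

Compute ⟨p⟩ and ⟨p²⟩ separately; (Δp)² = ⟨p²⟩ − ⟨p⟩².
Differentiate x²·exp(−β·x) with the product rule; every integrand then reduces to terms xʲ·e^(−2βx) on [0, ∞), with ∫₀^∞ xʲ·e^(−2βx) dx = j!/(2β)^(j+1).
Normalization: ∫|φ|² dx = 0.26640.
⟨p⟩ = 0.0000 and ⟨p²⟩ = 0.088535.
(Δp)² = 0.088535 − (0.0000)² = 0.088535.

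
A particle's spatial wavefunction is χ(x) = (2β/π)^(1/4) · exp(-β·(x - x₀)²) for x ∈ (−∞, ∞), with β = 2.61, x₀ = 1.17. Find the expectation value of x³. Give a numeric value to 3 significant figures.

⟨x³⟩ = ∫ x³·|χ|² dx (integrals over the domain).
Gaussian moments (u = x − x₀): ∫u^(2j)·e^(−2βu²) du = (2j−1)!!/(4β)^j · √(π/(2β)), odd powers integrate to 0; here √(π/(2β)) = 0.77578.
⟨x³⟩ = 1.9378.

1.94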